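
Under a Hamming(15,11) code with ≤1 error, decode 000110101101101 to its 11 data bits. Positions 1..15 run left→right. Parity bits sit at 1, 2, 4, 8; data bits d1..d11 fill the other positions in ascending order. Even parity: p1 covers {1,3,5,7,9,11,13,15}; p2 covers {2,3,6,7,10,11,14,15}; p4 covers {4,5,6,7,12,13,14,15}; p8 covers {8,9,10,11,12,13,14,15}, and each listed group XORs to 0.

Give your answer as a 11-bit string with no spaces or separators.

s1 (pos 1,3,5,7,9,11,13,15): 0⊕0⊕1⊕1⊕1⊕0⊕1⊕1 = 1
s2 (pos 2,3,6,7,10,11,14,15): 0⊕0⊕0⊕1⊕1⊕0⊕0⊕1 = 1
s4 (pos 4,5,6,7,12,13,14,15): 1⊕1⊕0⊕1⊕1⊕1⊕0⊕1 = 0
s8 (pos 8,9,10,11,12,13,14,15): 0⊕1⊕1⊕0⊕1⊕1⊕0⊕1 = 1
Syndrome s8…s1 = 1011 → error at position 11.
Flip position 11: 000110101101101 → 000110101111101
Read data bits from positions 3,5,6,7,9,10,11,12,13,14,15: 01011111101

01011111101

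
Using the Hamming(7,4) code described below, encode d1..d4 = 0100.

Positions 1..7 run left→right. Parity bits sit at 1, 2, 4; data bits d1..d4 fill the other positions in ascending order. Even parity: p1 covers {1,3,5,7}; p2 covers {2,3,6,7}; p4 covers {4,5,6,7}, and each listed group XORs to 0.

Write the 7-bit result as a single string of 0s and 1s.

Place data at non-parity positions: p1 p2 0 p4 1 0 0
p1 (pos 1,3,5,7): XOR of data positions = 0⊕1⊕0 = 1
p2 (pos 2,3,6,7): XOR of data positions = 0⊕0⊕0 = 0
p4 (pos 4,5,6,7): XOR of data positions = 1⊕0⊕0 = 1
Codeword: 1001100

1001100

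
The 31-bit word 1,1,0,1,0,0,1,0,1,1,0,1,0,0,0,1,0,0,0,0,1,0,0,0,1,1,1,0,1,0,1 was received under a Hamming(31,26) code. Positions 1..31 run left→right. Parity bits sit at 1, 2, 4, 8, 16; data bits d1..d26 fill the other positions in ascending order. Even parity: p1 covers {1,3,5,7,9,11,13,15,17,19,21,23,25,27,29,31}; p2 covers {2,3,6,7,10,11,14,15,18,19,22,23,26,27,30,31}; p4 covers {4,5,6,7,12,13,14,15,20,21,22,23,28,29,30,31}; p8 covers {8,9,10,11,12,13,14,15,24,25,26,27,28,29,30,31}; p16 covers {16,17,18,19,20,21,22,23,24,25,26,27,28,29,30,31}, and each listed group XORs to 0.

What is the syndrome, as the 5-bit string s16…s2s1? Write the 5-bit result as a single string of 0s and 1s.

10000

s1 (pos 1,3,5,7,9,11,13,15,17,19,21,23,25,27,29,31): 1⊕0⊕0⊕1⊕1⊕0⊕0⊕0⊕0⊕0⊕1⊕0⊕1⊕1⊕1⊕1 = 0
s2 (pos 2,3,6,7,10,11,14,15,18,19,22,23,26,27,30,31): 1⊕0⊕0⊕1⊕1⊕0⊕0⊕0⊕0⊕0⊕0⊕0⊕1⊕1⊕0⊕1 = 0
s4 (pos 4,5,6,7,12,13,14,15,20,21,22,23,28,29,30,31): 1⊕0⊕0⊕1⊕1⊕0⊕0⊕0⊕0⊕1⊕0⊕0⊕0⊕1⊕0⊕1 = 0
s8 (pos 8,9,10,11,12,13,14,15,24,25,26,27,28,29,30,31): 0⊕1⊕1⊕0⊕1⊕0⊕0⊕0⊕0⊕1⊕1⊕1⊕0⊕1⊕0⊕1 = 0
s16 (pos 16,17,18,19,20,21,22,23,24,25,26,27,28,29,30,31): 1⊕0⊕0⊕0⊕0⊕1⊕0⊕0⊕0⊕1⊕1⊕1⊕0⊕1⊕0⊕1 = 1
Syndrome s16…s1 = 10000 → error at position 16.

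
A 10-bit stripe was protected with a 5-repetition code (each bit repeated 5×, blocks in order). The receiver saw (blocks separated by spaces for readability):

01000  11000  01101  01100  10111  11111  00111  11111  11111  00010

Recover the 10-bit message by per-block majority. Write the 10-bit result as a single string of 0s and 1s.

Block 1 (01000): 1 one → 0
Block 2 (11000): 2 ones → 0
Block 3 (01101): 3 ones → 1
Block 4 (01100): 2 ones → 0
Block 5 (10111): 4 ones → 1
Block 6 (11111): 5 ones → 1
Block 7 (00111): 3 ones → 1
Block 8 (11111): 5 ones → 1
Block 9 (11111): 5 ones → 1
Block 10 (00010): 1 one → 0

0010111110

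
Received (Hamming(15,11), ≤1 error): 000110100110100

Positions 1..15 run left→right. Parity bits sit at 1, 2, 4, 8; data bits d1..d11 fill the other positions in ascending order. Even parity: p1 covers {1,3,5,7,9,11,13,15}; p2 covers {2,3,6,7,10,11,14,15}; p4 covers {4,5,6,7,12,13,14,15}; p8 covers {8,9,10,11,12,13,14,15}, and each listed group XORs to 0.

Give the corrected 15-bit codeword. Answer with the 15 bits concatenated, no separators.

000110100010100

s1 (pos 1,3,5,7,9,11,13,15): 0⊕0⊕1⊕1⊕0⊕1⊕1⊕0 = 0
s2 (pos 2,3,6,7,10,11,14,15): 0⊕0⊕0⊕1⊕1⊕1⊕0⊕0 = 1
s4 (pos 4,5,6,7,12,13,14,15): 1⊕1⊕0⊕1⊕0⊕1⊕0⊕0 = 0
s8 (pos 8,9,10,11,12,13,14,15): 0⊕0⊕1⊕1⊕0⊕1⊕0⊕0 = 1
Syndrome s8…s1 = 1010 → error at position 10.
Flip position 10: 000110100110100 → 000110100010100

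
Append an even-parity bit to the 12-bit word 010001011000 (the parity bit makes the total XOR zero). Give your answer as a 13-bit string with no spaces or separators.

0100010110000

XOR of the 12 data bits: 0⊕1⊕0⊕0⊕0⊕1⊕0⊕1⊕1⊕0⊕0⊕0 = 0
Parity bit = 0 (so all 13 bits XOR to 0).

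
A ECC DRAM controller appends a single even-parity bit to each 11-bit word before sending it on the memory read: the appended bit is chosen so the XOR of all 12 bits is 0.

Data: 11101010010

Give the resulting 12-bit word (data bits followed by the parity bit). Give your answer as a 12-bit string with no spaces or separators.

111010100100

XOR of the 11 data bits: 1⊕1⊕1⊕0⊕1⊕0⊕1⊕0⊕0⊕1⊕0 = 0
Parity bit = 0 (so all 12 bits XOR to 0).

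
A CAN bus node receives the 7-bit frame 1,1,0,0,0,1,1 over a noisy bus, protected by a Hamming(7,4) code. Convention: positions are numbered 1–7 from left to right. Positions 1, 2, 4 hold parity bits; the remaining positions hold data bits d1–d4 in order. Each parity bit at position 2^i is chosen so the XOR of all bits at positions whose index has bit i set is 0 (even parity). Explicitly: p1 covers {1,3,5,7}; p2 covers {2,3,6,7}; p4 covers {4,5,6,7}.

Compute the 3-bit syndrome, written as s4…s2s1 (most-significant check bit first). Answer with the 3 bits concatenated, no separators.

010

s1 (pos 1,3,5,7): 1⊕0⊕0⊕1 = 0
s2 (pos 2,3,6,7): 1⊕0⊕1⊕1 = 1
s4 (pos 4,5,6,7): 0⊕0⊕1⊕1 = 0
Syndrome s4…s1 = 010 → error at position 2.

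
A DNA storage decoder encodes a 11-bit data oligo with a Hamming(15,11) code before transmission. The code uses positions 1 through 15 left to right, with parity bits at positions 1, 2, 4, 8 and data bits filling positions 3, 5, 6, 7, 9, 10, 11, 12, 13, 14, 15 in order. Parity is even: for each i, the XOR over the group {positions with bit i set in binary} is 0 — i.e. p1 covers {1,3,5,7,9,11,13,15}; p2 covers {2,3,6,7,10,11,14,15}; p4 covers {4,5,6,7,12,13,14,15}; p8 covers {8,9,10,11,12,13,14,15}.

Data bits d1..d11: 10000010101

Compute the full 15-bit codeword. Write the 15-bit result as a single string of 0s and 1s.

011000010010101

Place data at non-parity positions: p1 p2 1 p4 0 0 0 p8 0 0 1 0 1 0 1
p1 (pos 1,3,5,7,9,11,13,15): XOR of data positions = 1⊕0⊕0⊕0⊕1⊕1⊕1 = 0
p2 (pos 2,3,6,7,10,11,14,15): XOR of data positions = 1⊕0⊕0⊕0⊕1⊕0⊕1 = 1
p4 (pos 4,5,6,7,12,13,14,15): XOR of data positions = 0⊕0⊕0⊕0⊕1⊕0⊕1 = 0
p8 (pos 8,9,10,11,12,13,14,15): XOR of data positions = 0⊕0⊕1⊕0⊕1⊕0⊕1 = 1
Codeword: 011000010010101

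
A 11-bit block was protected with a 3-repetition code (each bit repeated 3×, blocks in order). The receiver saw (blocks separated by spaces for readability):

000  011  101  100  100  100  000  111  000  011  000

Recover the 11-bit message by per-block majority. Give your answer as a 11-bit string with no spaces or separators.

01100001010

Block 1 (000): 0 ones → 0
Block 2 (011): 2 ones → 1
Block 3 (101): 2 ones → 1
Block 4 (100): 1 one → 0
Block 5 (100): 1 one → 0
Block 6 (100): 1 one → 0
Block 7 (000): 0 ones → 0
Block 8 (111): 3 ones → 1
Block 9 (000): 0 ones → 0
Block 10 (011): 2 ones → 1
Block 11 (000): 0 ones → 0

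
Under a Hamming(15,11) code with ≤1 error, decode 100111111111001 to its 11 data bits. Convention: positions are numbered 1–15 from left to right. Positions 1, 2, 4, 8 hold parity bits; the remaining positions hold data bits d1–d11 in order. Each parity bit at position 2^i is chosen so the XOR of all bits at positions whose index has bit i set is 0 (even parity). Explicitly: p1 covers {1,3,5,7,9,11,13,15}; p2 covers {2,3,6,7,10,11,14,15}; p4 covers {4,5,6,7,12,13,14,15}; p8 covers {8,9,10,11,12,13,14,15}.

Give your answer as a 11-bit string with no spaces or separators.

s1 (pos 1,3,5,7,9,11,13,15): 1⊕0⊕1⊕1⊕1⊕1⊕0⊕1 = 0
s2 (pos 2,3,6,7,10,11,14,15): 0⊕0⊕1⊕1⊕1⊕1⊕0⊕1 = 1
s4 (pos 4,5,6,7,12,13,14,15): 1⊕1⊕1⊕1⊕1⊕0⊕0⊕1 = 0
s8 (pos 8,9,10,11,12,13,14,15): 1⊕1⊕1⊕1⊕1⊕0⊕0⊕1 = 0
Syndrome s8…s1 = 0010 → error at position 2.
Flip position 2: 100111111111001 → 110111111111001
Read data bits from positions 3,5,6,7,9,10,11,12,13,14,15: 01111111001

01111111001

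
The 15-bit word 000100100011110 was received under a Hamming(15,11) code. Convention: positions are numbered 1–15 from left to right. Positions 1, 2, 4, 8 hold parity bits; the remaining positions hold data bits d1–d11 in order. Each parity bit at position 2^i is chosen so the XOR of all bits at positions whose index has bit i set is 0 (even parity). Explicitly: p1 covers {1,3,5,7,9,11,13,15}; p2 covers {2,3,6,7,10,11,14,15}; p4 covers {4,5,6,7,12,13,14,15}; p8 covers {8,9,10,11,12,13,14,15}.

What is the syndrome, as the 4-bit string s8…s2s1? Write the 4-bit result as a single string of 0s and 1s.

s1 (pos 1,3,5,7,9,11,13,15): 0⊕0⊕0⊕1⊕0⊕1⊕1⊕0 = 1
s2 (pos 2,3,6,7,10,11,14,15): 0⊕0⊕0⊕1⊕0⊕1⊕1⊕0 = 1
s4 (pos 4,5,6,7,12,13,14,15): 1⊕0⊕0⊕1⊕1⊕1⊕1⊕0 = 1
s8 (pos 8,9,10,11,12,13,14,15): 0⊕0⊕0⊕1⊕1⊕1⊕1⊕0 = 0
Syndrome s8…s1 = 0111 → error at position 7.

0111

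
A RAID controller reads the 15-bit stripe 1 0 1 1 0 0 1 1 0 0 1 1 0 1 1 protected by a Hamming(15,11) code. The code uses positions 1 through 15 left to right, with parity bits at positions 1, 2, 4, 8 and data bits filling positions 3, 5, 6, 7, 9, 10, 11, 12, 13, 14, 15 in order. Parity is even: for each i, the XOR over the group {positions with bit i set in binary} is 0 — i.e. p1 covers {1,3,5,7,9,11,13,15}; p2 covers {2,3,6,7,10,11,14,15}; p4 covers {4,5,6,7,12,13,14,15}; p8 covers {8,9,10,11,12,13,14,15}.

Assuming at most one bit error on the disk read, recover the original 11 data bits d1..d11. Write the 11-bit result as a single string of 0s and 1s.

s1 (pos 1,3,5,7,9,11,13,15): 1⊕1⊕0⊕1⊕0⊕1⊕0⊕1 = 1
s2 (pos 2,3,6,7,10,11,14,15): 0⊕1⊕0⊕1⊕0⊕1⊕1⊕1 = 1
s4 (pos 4,5,6,7,12,13,14,15): 1⊕0⊕0⊕1⊕1⊕0⊕1⊕1 = 1
s8 (pos 8,9,10,11,12,13,14,15): 1⊕0⊕0⊕1⊕1⊕0⊕1⊕1 = 1
Syndrome s8…s1 = 1111 → error at position 15.
Flip position 15: 101100110011011 → 101100110011010
Read data bits from positions 3,5,6,7,9,10,11,12,13,14,15: 10010011010

10010011010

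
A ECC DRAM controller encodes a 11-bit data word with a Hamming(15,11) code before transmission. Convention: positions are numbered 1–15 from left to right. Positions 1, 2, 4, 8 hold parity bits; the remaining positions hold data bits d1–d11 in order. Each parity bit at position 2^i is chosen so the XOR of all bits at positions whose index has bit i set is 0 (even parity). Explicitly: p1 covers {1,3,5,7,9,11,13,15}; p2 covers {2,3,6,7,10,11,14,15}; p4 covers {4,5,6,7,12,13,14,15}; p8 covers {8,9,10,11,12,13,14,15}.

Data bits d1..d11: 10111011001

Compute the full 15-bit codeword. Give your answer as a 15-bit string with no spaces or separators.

Place data at non-parity positions: p1 p2 1 p4 0 1 1 p8 1 0 1 1 0 0 1
p1 (pos 1,3,5,7,9,11,13,15): XOR of data positions = 1⊕0⊕1⊕1⊕1⊕0⊕1 = 1
p2 (pos 2,3,6,7,10,11,14,15): XOR of data positions = 1⊕1⊕1⊕0⊕1⊕0⊕1 = 1
p4 (pos 4,5,6,7,12,13,14,15): XOR of data positions = 0⊕1⊕1⊕1⊕0⊕0⊕1 = 0
p8 (pos 8,9,10,11,12,13,14,15): XOR of data positions = 1⊕0⊕1⊕1⊕0⊕0⊕1 = 0
Codeword: 111001101011001

111001101011001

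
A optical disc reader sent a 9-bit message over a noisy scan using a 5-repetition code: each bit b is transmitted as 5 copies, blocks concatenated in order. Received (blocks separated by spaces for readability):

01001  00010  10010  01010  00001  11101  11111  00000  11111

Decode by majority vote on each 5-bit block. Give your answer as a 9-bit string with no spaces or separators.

Block 1 (01001): 2 ones → 0
Block 2 (00010): 1 one → 0
Block 3 (10010): 2 ones → 0
Block 4 (01010): 2 ones → 0
Block 5 (00001): 1 one → 0
Block 6 (11101): 4 ones → 1
Block 7 (11111): 5 ones → 1
Block 8 (00000): 0 ones → 0
Block 9 (11111): 5 ones → 1

000001101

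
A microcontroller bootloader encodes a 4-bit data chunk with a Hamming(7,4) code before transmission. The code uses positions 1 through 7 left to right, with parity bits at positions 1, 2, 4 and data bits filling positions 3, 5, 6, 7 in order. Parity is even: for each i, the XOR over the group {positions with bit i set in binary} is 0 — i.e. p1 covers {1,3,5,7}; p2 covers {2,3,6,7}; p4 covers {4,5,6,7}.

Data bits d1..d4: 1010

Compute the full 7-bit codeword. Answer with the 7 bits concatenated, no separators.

Place data at non-parity positions: p1 p2 1 p4 0 1 0
p1 (pos 1,3,5,7): XOR of data positions = 1⊕0⊕0 = 1
p2 (pos 2,3,6,7): XOR of data positions = 1⊕1⊕0 = 0
p4 (pos 4,5,6,7): XOR of data positions = 0⊕1⊕0 = 1
Codeword: 1011010

1011010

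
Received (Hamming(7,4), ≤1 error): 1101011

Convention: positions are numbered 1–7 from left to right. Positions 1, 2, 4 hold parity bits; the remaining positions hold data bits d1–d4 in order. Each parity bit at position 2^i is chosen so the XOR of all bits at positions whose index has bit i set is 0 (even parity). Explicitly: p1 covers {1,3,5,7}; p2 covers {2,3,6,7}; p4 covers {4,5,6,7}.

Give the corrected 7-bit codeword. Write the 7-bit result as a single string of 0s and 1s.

s1 (pos 1,3,5,7): 1⊕0⊕0⊕1 = 0
s2 (pos 2,3,6,7): 1⊕0⊕1⊕1 = 1
s4 (pos 4,5,6,7): 1⊕0⊕1⊕1 = 1
Syndrome s4…s1 = 110 → error at position 6.
Flip position 6: 1101011 → 1101001

1101001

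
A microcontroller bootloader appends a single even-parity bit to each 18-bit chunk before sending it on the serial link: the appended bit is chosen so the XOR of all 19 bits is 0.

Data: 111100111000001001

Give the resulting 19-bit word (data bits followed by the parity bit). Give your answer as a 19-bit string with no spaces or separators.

1111001110000010011

XOR of the 18 data bits: 1⊕1⊕1⊕1⊕0⊕0⊕1⊕1⊕1⊕0⊕0⊕0⊕0⊕0⊕1⊕0⊕0⊕1 = 1
Parity bit = 1 (so all 19 bits XOR to 0).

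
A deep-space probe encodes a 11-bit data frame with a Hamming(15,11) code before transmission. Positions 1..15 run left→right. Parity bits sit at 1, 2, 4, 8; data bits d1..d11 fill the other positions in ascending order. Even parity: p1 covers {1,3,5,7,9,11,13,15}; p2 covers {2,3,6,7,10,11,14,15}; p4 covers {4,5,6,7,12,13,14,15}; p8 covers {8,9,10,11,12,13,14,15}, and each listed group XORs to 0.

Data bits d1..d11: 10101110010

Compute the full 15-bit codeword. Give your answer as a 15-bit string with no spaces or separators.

Place data at non-parity positions: p1 p2 1 p4 0 1 0 p8 1 1 1 0 0 1 0
p1 (pos 1,3,5,7,9,11,13,15): XOR of data positions = 1⊕0⊕0⊕1⊕1⊕0⊕0 = 1
p2 (pos 2,3,6,7,10,11,14,15): XOR of data positions = 1⊕1⊕0⊕1⊕1⊕1⊕0 = 1
p4 (pos 4,5,6,7,12,13,14,15): XOR of data positions = 0⊕1⊕0⊕0⊕0⊕1⊕0 = 0
p8 (pos 8,9,10,11,12,13,14,15): XOR of data positions = 1⊕1⊕1⊕0⊕0⊕1⊕0 = 0
Codeword: 111001001110010

111001001110010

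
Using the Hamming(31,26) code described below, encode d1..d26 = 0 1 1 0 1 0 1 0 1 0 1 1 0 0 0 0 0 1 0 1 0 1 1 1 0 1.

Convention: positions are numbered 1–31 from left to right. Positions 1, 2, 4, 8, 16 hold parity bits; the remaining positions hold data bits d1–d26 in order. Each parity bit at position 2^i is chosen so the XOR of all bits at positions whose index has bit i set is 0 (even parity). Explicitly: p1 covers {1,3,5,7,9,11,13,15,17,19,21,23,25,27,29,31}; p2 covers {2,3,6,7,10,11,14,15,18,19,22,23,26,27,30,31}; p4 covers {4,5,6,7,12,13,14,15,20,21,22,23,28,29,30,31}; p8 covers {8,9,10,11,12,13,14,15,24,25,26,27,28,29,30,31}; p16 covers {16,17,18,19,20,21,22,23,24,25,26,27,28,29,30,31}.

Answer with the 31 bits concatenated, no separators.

Place data at non-parity positions: p1 p2 0 p4 1 1 0 p8 1 0 1 0 1 0 1 p16 1 0 0 0 0 0 1 0 1 0 1 1 1 0 1
p1 (pos 1,3,5,7,9,11,13,15,17,19,21,23,25,27,29,31): XOR of data positions = 0⊕1⊕0⊕1⊕1⊕1⊕1⊕1⊕0⊕0⊕1⊕1⊕1⊕1⊕1 = 1
p2 (pos 2,3,6,7,10,11,14,15,18,19,22,23,26,27,30,31): XOR of data positions = 0⊕1⊕0⊕0⊕1⊕0⊕1⊕0⊕0⊕0⊕1⊕0⊕1⊕0⊕1 = 0
p4 (pos 4,5,6,7,12,13,14,15,20,21,22,23,28,29,30,31): XOR of data positions = 1⊕1⊕0⊕0⊕1⊕0⊕1⊕0⊕0⊕0⊕1⊕1⊕1⊕0⊕1 = 0
p8 (pos 8,9,10,11,12,13,14,15,24,25,26,27,28,29,30,31): XOR of data positions = 1⊕0⊕1⊕0⊕1⊕0⊕1⊕0⊕1⊕0⊕1⊕1⊕1⊕0⊕1 = 1
p16 (pos 16,17,18,19,20,21,22,23,24,25,26,27,28,29,30,31): XOR of data positions = 1⊕0⊕0⊕0⊕0⊕0⊕1⊕0⊕1⊕0⊕1⊕1⊕1⊕0⊕1 = 1
Codeword: 1000110110101011100000101011101

1000110110101011100000101011101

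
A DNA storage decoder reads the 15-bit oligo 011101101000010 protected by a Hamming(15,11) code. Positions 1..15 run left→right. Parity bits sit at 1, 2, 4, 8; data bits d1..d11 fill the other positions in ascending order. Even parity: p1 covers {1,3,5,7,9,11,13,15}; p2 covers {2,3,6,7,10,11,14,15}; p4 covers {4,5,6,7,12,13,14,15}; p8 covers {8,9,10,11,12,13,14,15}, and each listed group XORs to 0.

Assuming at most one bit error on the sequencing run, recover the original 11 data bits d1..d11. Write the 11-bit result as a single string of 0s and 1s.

00111000010

s1 (pos 1,3,5,7,9,11,13,15): 0⊕1⊕0⊕1⊕1⊕0⊕0⊕0 = 1
s2 (pos 2,3,6,7,10,11,14,15): 1⊕1⊕1⊕1⊕0⊕0⊕1⊕0 = 1
s4 (pos 4,5,6,7,12,13,14,15): 1⊕0⊕1⊕1⊕0⊕0⊕1⊕0 = 0
s8 (pos 8,9,10,11,12,13,14,15): 0⊕1⊕0⊕0⊕0⊕0⊕1⊕0 = 0
Syndrome s8…s1 = 0011 → error at position 3.
Flip position 3: 011101101000010 → 010101101000010
Read data bits from positions 3,5,6,7,9,10,11,12,13,14,15: 00111000010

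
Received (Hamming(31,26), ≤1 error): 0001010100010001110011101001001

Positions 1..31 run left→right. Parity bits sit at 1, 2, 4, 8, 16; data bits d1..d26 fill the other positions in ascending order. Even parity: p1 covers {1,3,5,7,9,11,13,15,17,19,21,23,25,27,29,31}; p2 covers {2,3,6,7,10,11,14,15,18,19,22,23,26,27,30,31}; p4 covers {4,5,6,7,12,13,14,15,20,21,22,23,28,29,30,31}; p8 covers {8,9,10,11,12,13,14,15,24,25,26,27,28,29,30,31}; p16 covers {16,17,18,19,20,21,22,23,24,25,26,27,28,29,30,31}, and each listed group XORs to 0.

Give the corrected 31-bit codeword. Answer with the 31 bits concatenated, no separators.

s1 (pos 1,3,5,7,9,11,13,15,17,19,21,23,25,27,29,31): 0⊕0⊕0⊕0⊕0⊕0⊕0⊕0⊕1⊕0⊕1⊕1⊕1⊕0⊕0⊕1 = 1
s2 (pos 2,3,6,7,10,11,14,15,18,19,22,23,26,27,30,31): 0⊕0⊕1⊕0⊕0⊕0⊕0⊕0⊕1⊕0⊕1⊕1⊕0⊕0⊕0⊕1 = 1
s4 (pos 4,5,6,7,12,13,14,15,20,21,22,23,28,29,30,31): 1⊕0⊕1⊕0⊕1⊕0⊕0⊕0⊕0⊕1⊕1⊕1⊕1⊕0⊕0⊕1 = 0
s8 (pos 8,9,10,11,12,13,14,15,24,25,26,27,28,29,30,31): 1⊕0⊕0⊕0⊕1⊕0⊕0⊕0⊕0⊕1⊕0⊕0⊕1⊕0⊕0⊕1 = 1
s16 (pos 16,17,18,19,20,21,22,23,24,25,26,27,28,29,30,31): 1⊕1⊕1⊕0⊕0⊕1⊕1⊕1⊕0⊕1⊕0⊕0⊕1⊕0⊕0⊕1 = 1
Syndrome s16…s1 = 11011 → error at position 27.
Flip position 27: 0001010100010001110011101001001 → 0001010100010001110011101011001

0001010100010001110011101011001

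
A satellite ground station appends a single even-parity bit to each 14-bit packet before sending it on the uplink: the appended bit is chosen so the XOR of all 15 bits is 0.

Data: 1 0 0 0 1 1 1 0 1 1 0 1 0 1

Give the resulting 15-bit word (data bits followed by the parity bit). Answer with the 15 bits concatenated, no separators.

XOR of the 14 data bits: 1⊕0⊕0⊕0⊕1⊕1⊕1⊕0⊕1⊕1⊕0⊕1⊕0⊕1 = 0
Parity bit = 0 (so all 15 bits XOR to 0).

100011101101010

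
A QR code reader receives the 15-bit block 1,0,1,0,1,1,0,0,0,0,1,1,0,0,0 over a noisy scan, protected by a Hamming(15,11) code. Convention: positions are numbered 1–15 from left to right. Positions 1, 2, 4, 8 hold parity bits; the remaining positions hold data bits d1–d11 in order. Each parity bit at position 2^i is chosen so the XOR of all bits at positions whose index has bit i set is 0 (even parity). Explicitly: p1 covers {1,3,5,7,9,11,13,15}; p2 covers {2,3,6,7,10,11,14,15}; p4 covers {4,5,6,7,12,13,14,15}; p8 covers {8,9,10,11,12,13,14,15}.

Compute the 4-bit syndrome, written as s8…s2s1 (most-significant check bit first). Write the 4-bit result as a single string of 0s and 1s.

s1 (pos 1,3,5,7,9,11,13,15): 1⊕1⊕1⊕0⊕0⊕1⊕0⊕0 = 0
s2 (pos 2,3,6,7,10,11,14,15): 0⊕1⊕1⊕0⊕0⊕1⊕0⊕0 = 1
s4 (pos 4,5,6,7,12,13,14,15): 0⊕1⊕1⊕0⊕1⊕0⊕0⊕0 = 1
s8 (pos 8,9,10,11,12,13,14,15): 0⊕0⊕0⊕1⊕1⊕0⊕0⊕0 = 0
Syndrome s8…s1 = 0110 → error at position 6.

0110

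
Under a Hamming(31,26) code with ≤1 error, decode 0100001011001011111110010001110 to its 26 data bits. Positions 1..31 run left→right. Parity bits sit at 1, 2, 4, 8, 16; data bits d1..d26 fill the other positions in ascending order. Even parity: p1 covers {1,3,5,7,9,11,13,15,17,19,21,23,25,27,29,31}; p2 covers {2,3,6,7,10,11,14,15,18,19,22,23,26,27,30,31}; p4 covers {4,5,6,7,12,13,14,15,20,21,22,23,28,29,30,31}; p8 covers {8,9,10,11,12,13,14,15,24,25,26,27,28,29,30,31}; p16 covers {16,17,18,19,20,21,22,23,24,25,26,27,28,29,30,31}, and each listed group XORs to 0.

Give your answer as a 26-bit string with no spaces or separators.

s1 (pos 1,3,5,7,9,11,13,15,17,19,21,23,25,27,29,31): 0⊕0⊕0⊕1⊕1⊕0⊕1⊕1⊕1⊕1⊕1⊕0⊕0⊕0⊕1⊕0 = 0
s2 (pos 2,3,6,7,10,11,14,15,18,19,22,23,26,27,30,31): 1⊕0⊕0⊕1⊕1⊕0⊕0⊕1⊕1⊕1⊕0⊕0⊕0⊕0⊕1⊕0 = 1
s4 (pos 4,5,6,7,12,13,14,15,20,21,22,23,28,29,30,31): 0⊕0⊕0⊕1⊕0⊕1⊕0⊕1⊕1⊕1⊕0⊕0⊕1⊕1⊕1⊕0 = 0
s8 (pos 8,9,10,11,12,13,14,15,24,25,26,27,28,29,30,31): 0⊕1⊕1⊕0⊕0⊕1⊕0⊕1⊕1⊕0⊕0⊕0⊕1⊕1⊕1⊕0 = 0
s16 (pos 16,17,18,19,20,21,22,23,24,25,26,27,28,29,30,31): 1⊕1⊕1⊕1⊕1⊕1⊕0⊕0⊕1⊕0⊕0⊕0⊕1⊕1⊕1⊕0 = 0
Syndrome s16…s1 = 00010 → error at position 2.
Flip position 2: 0100001011001011111110010001110 → 0000001011001011111110010001110
Read data bits from positions 3,5,6,7,9,10,11,12,13,14,15,17,18,19,20,21,22,23,24,25,26,27,28,29,30,31: 00011100101111110010001110

00011100101111110010001110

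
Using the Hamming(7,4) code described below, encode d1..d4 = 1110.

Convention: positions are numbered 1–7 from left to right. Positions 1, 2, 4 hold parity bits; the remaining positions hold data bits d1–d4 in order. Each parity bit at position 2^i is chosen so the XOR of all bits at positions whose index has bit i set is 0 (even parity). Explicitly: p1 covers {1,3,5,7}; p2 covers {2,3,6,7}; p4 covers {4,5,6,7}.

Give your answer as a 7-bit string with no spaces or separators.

Place data at non-parity positions: p1 p2 1 p4 1 1 0
p1 (pos 1,3,5,7): XOR of data positions = 1⊕1⊕0 = 0
p2 (pos 2,3,6,7): XOR of data positions = 1⊕1⊕0 = 0
p4 (pos 4,5,6,7): XOR of data positions = 1⊕1⊕0 = 0
Codeword: 0010110

0010110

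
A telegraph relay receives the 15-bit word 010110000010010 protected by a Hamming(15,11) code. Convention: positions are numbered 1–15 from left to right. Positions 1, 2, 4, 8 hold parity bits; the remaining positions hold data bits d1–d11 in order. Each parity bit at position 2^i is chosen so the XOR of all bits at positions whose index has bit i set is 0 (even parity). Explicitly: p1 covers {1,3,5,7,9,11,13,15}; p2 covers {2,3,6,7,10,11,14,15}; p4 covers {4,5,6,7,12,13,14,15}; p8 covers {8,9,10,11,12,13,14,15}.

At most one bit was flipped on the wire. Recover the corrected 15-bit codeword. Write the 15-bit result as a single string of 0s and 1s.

s1 (pos 1,3,5,7,9,11,13,15): 0⊕0⊕1⊕0⊕0⊕1⊕0⊕0 = 0
s2 (pos 2,3,6,7,10,11,14,15): 1⊕0⊕0⊕0⊕0⊕1⊕1⊕0 = 1
s4 (pos 4,5,6,7,12,13,14,15): 1⊕1⊕0⊕0⊕0⊕0⊕1⊕0 = 1
s8 (pos 8,9,10,11,12,13,14,15): 0⊕0⊕0⊕1⊕0⊕0⊕1⊕0 = 0
Syndrome s8…s1 = 0110 → error at position 6.
Flip position 6: 010110000010010 → 010111000010010

010111000010010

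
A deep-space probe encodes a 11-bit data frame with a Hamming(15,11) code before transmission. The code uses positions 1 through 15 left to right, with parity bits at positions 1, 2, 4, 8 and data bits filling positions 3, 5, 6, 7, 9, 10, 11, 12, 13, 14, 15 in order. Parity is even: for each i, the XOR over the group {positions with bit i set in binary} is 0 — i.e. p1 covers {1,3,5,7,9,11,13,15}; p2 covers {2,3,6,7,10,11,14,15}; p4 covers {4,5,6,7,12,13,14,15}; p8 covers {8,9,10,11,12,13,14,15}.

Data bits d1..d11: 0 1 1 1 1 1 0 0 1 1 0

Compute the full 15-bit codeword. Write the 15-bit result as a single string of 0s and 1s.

000111101100110

Place data at non-parity positions: p1 p2 0 p4 1 1 1 p8 1 1 0 0 1 1 0
p1 (pos 1,3,5,7,9,11,13,15): XOR of data positions = 0⊕1⊕1⊕1⊕0⊕1⊕0 = 0
p2 (pos 2,3,6,7,10,11,14,15): XOR of data positions = 0⊕1⊕1⊕1⊕0⊕1⊕0 = 0
p4 (pos 4,5,6,7,12,13,14,15): XOR of data positions = 1⊕1⊕1⊕0⊕1⊕1⊕0 = 1
p8 (pos 8,9,10,11,12,13,14,15): XOR of data positions = 1⊕1⊕0⊕0⊕1⊕1⊕0 = 0
Codeword: 000111101100110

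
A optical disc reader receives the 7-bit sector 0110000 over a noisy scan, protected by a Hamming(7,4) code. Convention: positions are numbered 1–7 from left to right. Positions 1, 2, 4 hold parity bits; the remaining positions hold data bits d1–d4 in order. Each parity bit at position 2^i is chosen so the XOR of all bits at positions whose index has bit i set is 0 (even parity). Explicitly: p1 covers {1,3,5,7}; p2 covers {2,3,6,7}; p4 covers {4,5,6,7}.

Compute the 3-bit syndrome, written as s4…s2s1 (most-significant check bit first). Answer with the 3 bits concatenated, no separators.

001

s1 (pos 1,3,5,7): 0⊕1⊕0⊕0 = 1
s2 (pos 2,3,6,7): 1⊕1⊕0⊕0 = 0
s4 (pos 4,5,6,7): 0⊕0⊕0⊕0 = 0
Syndrome s4…s1 = 001 → error at position 1.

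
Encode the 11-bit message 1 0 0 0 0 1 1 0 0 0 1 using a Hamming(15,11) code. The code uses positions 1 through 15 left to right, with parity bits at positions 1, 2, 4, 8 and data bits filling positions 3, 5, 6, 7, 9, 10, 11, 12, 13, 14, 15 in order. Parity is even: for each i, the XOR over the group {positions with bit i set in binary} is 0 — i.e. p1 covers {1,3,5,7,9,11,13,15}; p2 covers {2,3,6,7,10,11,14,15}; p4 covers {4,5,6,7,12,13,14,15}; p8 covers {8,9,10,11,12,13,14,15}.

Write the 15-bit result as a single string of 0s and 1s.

Place data at non-parity positions: p1 p2 1 p4 0 0 0 p8 0 1 1 0 0 0 1
p1 (pos 1,3,5,7,9,11,13,15): XOR of data positions = 1⊕0⊕0⊕0⊕1⊕0⊕1 = 1
p2 (pos 2,3,6,7,10,11,14,15): XOR of data positions = 1⊕0⊕0⊕1⊕1⊕0⊕1 = 0
p4 (pos 4,5,6,7,12,13,14,15): XOR of data positions = 0⊕0⊕0⊕0⊕0⊕0⊕1 = 1
p8 (pos 8,9,10,11,12,13,14,15): XOR of data positions = 0⊕1⊕1⊕0⊕0⊕0⊕1 = 1
Codeword: 101100010110001

101100010110001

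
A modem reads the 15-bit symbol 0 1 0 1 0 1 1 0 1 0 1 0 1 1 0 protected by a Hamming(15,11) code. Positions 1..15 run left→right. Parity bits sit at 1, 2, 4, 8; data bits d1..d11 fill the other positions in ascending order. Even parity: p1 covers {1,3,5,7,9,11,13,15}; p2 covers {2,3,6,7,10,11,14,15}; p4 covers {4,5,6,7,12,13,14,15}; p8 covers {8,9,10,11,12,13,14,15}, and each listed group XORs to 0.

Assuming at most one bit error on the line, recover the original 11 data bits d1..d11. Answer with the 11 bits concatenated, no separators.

s1 (pos 1,3,5,7,9,11,13,15): 0⊕0⊕0⊕1⊕1⊕1⊕1⊕0 = 0
s2 (pos 2,3,6,7,10,11,14,15): 1⊕0⊕1⊕1⊕0⊕1⊕1⊕0 = 1
s4 (pos 4,5,6,7,12,13,14,15): 1⊕0⊕1⊕1⊕0⊕1⊕1⊕0 = 1
s8 (pos 8,9,10,11,12,13,14,15): 0⊕1⊕0⊕1⊕0⊕1⊕1⊕0 = 0
Syndrome s8…s1 = 0110 → error at position 6.
Flip position 6: 010101101010110 → 010100101010110
Read data bits from positions 3,5,6,7,9,10,11,12,13,14,15: 00011010110

00011010110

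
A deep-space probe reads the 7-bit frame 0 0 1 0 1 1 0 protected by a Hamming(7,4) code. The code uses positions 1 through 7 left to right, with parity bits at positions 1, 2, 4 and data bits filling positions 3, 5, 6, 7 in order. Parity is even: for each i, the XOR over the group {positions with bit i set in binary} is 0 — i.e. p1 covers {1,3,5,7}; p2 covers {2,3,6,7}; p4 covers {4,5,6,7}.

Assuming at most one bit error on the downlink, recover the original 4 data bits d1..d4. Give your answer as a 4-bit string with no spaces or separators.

s1 (pos 1,3,5,7): 0⊕1⊕1⊕0 = 0
s2 (pos 2,3,6,7): 0⊕1⊕1⊕0 = 0
s4 (pos 4,5,6,7): 0⊕1⊕1⊕0 = 0
Syndrome s4…s1 = 000 → no error.
Read data bits from positions 3,5,6,7: 1110

1110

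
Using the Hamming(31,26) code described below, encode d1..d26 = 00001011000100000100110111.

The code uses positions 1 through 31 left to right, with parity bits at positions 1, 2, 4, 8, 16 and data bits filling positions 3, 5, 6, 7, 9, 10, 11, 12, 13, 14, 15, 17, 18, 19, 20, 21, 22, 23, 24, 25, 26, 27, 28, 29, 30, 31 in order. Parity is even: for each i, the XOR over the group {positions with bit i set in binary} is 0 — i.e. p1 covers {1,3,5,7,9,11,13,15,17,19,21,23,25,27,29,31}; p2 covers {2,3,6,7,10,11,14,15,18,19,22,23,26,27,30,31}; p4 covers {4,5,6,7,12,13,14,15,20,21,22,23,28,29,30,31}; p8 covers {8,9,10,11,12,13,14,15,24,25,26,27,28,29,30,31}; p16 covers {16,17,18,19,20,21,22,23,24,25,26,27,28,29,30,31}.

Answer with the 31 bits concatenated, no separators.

Place data at non-parity positions: p1 p2 0 p4 0 0 0 p8 1 0 1 1 0 0 0 p16 1 0 0 0 0 0 1 0 0 1 1 0 1 1 1
p1 (pos 1,3,5,7,9,11,13,15,17,19,21,23,25,27,29,31): XOR of data positions = 0⊕0⊕0⊕1⊕1⊕0⊕0⊕1⊕0⊕0⊕1⊕0⊕1⊕1⊕1 = 1
p2 (pos 2,3,6,7,10,11,14,15,18,19,22,23,26,27,30,31): XOR of data positions = 0⊕0⊕0⊕0⊕1⊕0⊕0⊕0⊕0⊕0⊕1⊕1⊕1⊕1⊕1 = 0
p4 (pos 4,5,6,7,12,13,14,15,20,21,22,23,28,29,30,31): XOR of data positions = 0⊕0⊕0⊕1⊕0⊕0⊕0⊕0⊕0⊕0⊕1⊕0⊕1⊕1⊕1 = 1
p8 (pos 8,9,10,11,12,13,14,15,24,25,26,27,28,29,30,31): XOR of data positions = 1⊕0⊕1⊕1⊕0⊕0⊕0⊕0⊕0⊕1⊕1⊕0⊕1⊕1⊕1 = 0
p16 (pos 16,17,18,19,20,21,22,23,24,25,26,27,28,29,30,31): XOR of data positions = 1⊕0⊕0⊕0⊕0⊕0⊕1⊕0⊕0⊕1⊕1⊕0⊕1⊕1⊕1 = 1
Codeword: 1001000010110001100000100110111

1001000010110001100000100110111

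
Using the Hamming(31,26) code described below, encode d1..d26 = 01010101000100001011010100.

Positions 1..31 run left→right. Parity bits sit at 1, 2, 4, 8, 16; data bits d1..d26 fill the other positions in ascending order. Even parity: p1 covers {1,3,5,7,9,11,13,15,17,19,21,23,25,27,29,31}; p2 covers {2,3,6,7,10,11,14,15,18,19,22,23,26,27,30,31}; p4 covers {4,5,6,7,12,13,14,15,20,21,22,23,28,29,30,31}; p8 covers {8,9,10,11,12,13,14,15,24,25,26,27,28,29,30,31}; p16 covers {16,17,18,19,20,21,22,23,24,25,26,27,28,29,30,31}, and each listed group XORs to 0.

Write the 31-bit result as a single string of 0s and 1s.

Place data at non-parity positions: p1 p2 0 p4 1 0 1 p8 0 1 0 1 0 0 0 p16 1 0 0 0 0 1 0 1 1 0 1 0 1 0 0
p1 (pos 1,3,5,7,9,11,13,15,17,19,21,23,25,27,29,31): XOR of data positions = 0⊕1⊕1⊕0⊕0⊕0⊕0⊕1⊕0⊕0⊕0⊕1⊕1⊕1⊕0 = 0
p2 (pos 2,3,6,7,10,11,14,15,18,19,22,23,26,27,30,31): XOR of data positions = 0⊕0⊕1⊕1⊕0⊕0⊕0⊕0⊕0⊕1⊕0⊕0⊕1⊕0⊕0 = 0
p4 (pos 4,5,6,7,12,13,14,15,20,21,22,23,28,29,30,31): XOR of data positions = 1⊕0⊕1⊕1⊕0⊕0⊕0⊕0⊕0⊕1⊕0⊕0⊕1⊕0⊕0 = 1
p8 (pos 8,9,10,11,12,13,14,15,24,25,26,27,28,29,30,31): XOR of data positions = 0⊕1⊕0⊕1⊕0⊕0⊕0⊕1⊕1⊕0⊕1⊕0⊕1⊕0⊕0 = 0
p16 (pos 16,17,18,19,20,21,22,23,24,25,26,27,28,29,30,31): XOR of data positions = 1⊕0⊕0⊕0⊕0⊕1⊕0⊕1⊕1⊕0⊕1⊕0⊕1⊕0⊕0 = 0
Codeword: 0001101001010000100001011010100

0001101001010000100001011010100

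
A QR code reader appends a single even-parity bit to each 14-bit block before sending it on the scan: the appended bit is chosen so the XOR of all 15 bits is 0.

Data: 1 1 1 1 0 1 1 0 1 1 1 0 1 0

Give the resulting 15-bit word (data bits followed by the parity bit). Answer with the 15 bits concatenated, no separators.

111101101110100

XOR of the 14 data bits: 1⊕1⊕1⊕1⊕0⊕1⊕1⊕0⊕1⊕1⊕1⊕0⊕1⊕0 = 0
Parity bit = 0 (so all 15 bits XOR to 0).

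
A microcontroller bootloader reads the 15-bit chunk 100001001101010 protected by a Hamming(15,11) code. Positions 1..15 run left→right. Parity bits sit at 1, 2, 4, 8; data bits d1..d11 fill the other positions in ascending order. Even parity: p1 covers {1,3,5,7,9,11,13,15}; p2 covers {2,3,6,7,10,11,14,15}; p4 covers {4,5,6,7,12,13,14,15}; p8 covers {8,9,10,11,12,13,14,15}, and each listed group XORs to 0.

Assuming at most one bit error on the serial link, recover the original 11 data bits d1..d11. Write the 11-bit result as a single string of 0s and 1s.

s1 (pos 1,3,5,7,9,11,13,15): 1⊕0⊕0⊕0⊕1⊕0⊕0⊕0 = 0
s2 (pos 2,3,6,7,10,11,14,15): 0⊕0⊕1⊕0⊕1⊕0⊕1⊕0 = 1
s4 (pos 4,5,6,7,12,13,14,15): 0⊕0⊕1⊕0⊕1⊕0⊕1⊕0 = 1
s8 (pos 8,9,10,11,12,13,14,15): 0⊕1⊕1⊕0⊕1⊕0⊕1⊕0 = 0
Syndrome s8…s1 = 0110 → error at position 6.
Flip position 6: 100001001101010 → 100000001101010
Read data bits from positions 3,5,6,7,9,10,11,12,13,14,15: 00001101010

00001101010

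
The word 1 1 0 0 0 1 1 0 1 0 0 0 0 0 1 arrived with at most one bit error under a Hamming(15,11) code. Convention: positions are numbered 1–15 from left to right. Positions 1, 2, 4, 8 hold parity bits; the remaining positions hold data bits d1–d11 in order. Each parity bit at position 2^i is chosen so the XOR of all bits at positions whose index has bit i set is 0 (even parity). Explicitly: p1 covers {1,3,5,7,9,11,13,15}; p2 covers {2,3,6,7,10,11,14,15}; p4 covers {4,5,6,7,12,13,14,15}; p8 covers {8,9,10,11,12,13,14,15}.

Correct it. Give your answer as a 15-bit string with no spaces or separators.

s1 (pos 1,3,5,7,9,11,13,15): 1⊕0⊕0⊕1⊕1⊕0⊕0⊕1 = 0
s2 (pos 2,3,6,7,10,11,14,15): 1⊕0⊕1⊕1⊕0⊕0⊕0⊕1 = 0
s4 (pos 4,5,6,7,12,13,14,15): 0⊕0⊕1⊕1⊕0⊕0⊕0⊕1 = 1
s8 (pos 8,9,10,11,12,13,14,15): 0⊕1⊕0⊕0⊕0⊕0⊕0⊕1 = 0
Syndrome s8…s1 = 0100 → error at position 4.
Flip position 4: 110001101000001 → 110101101000001

110101101000001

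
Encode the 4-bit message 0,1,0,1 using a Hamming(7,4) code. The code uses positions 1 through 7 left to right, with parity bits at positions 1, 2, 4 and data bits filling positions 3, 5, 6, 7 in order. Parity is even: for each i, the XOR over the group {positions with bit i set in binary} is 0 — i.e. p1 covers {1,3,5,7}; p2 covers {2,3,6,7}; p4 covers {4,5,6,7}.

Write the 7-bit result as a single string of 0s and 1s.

0100101

Place data at non-parity positions: p1 p2 0 p4 1 0 1
p1 (pos 1,3,5,7): XOR of data positions = 0⊕1⊕1 = 0
p2 (pos 2,3,6,7): XOR of data positions = 0⊕0⊕1 = 1
p4 (pos 4,5,6,7): XOR of data positions = 1⊕0⊕1 = 0
Codeword: 0100101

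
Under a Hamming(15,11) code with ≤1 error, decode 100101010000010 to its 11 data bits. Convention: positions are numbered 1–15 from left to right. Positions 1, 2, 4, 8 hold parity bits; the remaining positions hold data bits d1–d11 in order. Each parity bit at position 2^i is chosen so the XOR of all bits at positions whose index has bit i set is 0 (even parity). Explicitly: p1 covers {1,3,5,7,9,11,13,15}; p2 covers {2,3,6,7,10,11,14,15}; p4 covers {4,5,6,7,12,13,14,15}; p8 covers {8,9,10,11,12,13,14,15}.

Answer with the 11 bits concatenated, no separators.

s1 (pos 1,3,5,7,9,11,13,15): 1⊕0⊕0⊕0⊕0⊕0⊕0⊕0 = 1
s2 (pos 2,3,6,7,10,11,14,15): 0⊕0⊕1⊕0⊕0⊕0⊕1⊕0 = 0
s4 (pos 4,5,6,7,12,13,14,15): 1⊕0⊕1⊕0⊕0⊕0⊕1⊕0 = 1
s8 (pos 8,9,10,11,12,13,14,15): 1⊕0⊕0⊕0⊕0⊕0⊕1⊕0 = 0
Syndrome s8…s1 = 0101 → error at position 5.
Flip position 5: 100101010000010 → 100111010000010
Read data bits from positions 3,5,6,7,9,10,11,12,13,14,15: 01100000010

01100000010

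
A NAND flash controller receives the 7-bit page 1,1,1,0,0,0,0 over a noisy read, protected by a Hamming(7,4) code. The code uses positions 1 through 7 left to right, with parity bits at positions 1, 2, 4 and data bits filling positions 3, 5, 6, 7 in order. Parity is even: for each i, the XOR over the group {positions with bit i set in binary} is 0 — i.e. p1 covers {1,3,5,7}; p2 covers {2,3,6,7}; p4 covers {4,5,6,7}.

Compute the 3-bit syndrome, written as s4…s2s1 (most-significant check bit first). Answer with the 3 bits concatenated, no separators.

000

s1 (pos 1,3,5,7): 1⊕1⊕0⊕0 = 0
s2 (pos 2,3,6,7): 1⊕1⊕0⊕0 = 0
s4 (pos 4,5,6,7): 0⊕0⊕0⊕0 = 0
Syndrome s4…s1 = 000 → no error.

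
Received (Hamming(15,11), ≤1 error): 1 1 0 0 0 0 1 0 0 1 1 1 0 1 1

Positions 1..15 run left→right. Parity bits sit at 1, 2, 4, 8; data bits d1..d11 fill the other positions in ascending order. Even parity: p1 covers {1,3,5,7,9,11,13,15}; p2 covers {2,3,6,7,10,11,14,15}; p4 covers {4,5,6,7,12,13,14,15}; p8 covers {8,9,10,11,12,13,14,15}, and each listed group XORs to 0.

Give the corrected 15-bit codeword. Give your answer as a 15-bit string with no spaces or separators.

110000110111011

s1 (pos 1,3,5,7,9,11,13,15): 1⊕0⊕0⊕1⊕0⊕1⊕0⊕1 = 0
s2 (pos 2,3,6,7,10,11,14,15): 1⊕0⊕0⊕1⊕1⊕1⊕1⊕1 = 0
s4 (pos 4,5,6,7,12,13,14,15): 0⊕0⊕0⊕1⊕1⊕0⊕1⊕1 = 0
s8 (pos 8,9,10,11,12,13,14,15): 0⊕0⊕1⊕1⊕1⊕0⊕1⊕1 = 1
Syndrome s8…s1 = 1000 → error at position 8.
Flip position 8: 110000100111011 → 110000110111011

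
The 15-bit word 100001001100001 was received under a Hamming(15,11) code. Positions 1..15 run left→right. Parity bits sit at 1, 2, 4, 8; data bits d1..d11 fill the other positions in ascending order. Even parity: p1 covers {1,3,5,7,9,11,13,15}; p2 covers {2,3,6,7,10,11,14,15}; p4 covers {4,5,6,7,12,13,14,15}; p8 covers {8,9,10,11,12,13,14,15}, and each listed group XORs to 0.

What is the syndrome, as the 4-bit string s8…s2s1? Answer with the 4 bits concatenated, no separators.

1011

s1 (pos 1,3,5,7,9,11,13,15): 1⊕0⊕0⊕0⊕1⊕0⊕0⊕1 = 1
s2 (pos 2,3,6,7,10,11,14,15): 0⊕0⊕1⊕0⊕1⊕0⊕0⊕1 = 1
s4 (pos 4,5,6,7,12,13,14,15): 0⊕0⊕1⊕0⊕0⊕0⊕0⊕1 = 0
s8 (pos 8,9,10,11,12,13,14,15): 0⊕1⊕1⊕0⊕0⊕0⊕0⊕1 = 1
Syndrome s8…s1 = 1011 → error at position 11.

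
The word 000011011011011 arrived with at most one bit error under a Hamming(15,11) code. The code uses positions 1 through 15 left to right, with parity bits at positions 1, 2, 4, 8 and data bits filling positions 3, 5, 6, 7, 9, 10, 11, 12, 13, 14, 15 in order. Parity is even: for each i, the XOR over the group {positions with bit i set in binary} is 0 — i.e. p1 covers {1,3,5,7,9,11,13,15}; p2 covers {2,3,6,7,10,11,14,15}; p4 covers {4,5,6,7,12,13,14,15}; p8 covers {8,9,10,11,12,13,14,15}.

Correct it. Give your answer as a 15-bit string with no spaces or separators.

s1 (pos 1,3,5,7,9,11,13,15): 0⊕0⊕1⊕0⊕1⊕1⊕0⊕1 = 0
s2 (pos 2,3,6,7,10,11,14,15): 0⊕0⊕1⊕0⊕0⊕1⊕1⊕1 = 0
s4 (pos 4,5,6,7,12,13,14,15): 0⊕1⊕1⊕0⊕1⊕0⊕1⊕1 = 1
s8 (pos 8,9,10,11,12,13,14,15): 1⊕1⊕0⊕1⊕1⊕0⊕1⊕1 = 0
Syndrome s8…s1 = 0100 → error at position 4.
Flip position 4: 000011011011011 → 000111011011011

000111011011011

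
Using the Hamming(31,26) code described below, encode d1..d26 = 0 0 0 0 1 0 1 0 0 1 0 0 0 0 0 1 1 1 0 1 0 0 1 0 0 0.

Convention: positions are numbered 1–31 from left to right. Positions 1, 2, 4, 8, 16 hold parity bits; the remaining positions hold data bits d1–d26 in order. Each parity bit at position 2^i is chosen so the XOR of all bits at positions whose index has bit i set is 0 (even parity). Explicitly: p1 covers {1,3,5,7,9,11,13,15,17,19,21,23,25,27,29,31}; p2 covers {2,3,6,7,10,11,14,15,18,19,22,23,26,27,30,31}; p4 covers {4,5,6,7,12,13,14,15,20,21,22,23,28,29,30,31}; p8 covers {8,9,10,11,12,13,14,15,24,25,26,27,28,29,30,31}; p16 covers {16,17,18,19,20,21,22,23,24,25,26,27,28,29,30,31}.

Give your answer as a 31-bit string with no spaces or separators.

Place data at non-parity positions: p1 p2 0 p4 0 0 0 p8 1 0 1 0 0 1 0 p16 0 0 0 0 1 1 1 0 1 0 0 1 0 0 0
p1 (pos 1,3,5,7,9,11,13,15,17,19,21,23,25,27,29,31): XOR of data positions = 0⊕0⊕0⊕1⊕1⊕0⊕0⊕0⊕0⊕1⊕1⊕1⊕0⊕0⊕0 = 1
p2 (pos 2,3,6,7,10,11,14,15,18,19,22,23,26,27,30,31): XOR of data positions = 0⊕0⊕0⊕0⊕1⊕1⊕0⊕0⊕0⊕1⊕1⊕0⊕0⊕0⊕0 = 0
p4 (pos 4,5,6,7,12,13,14,15,20,21,22,23,28,29,30,31): XOR of data positions = 0⊕0⊕0⊕0⊕0⊕1⊕0⊕0⊕1⊕1⊕1⊕1⊕0⊕0⊕0 = 1
p8 (pos 8,9,10,11,12,13,14,15,24,25,26,27,28,29,30,31): XOR of data positions = 1⊕0⊕1⊕0⊕0⊕1⊕0⊕0⊕1⊕0⊕0⊕1⊕0⊕0⊕0 = 1
p16 (pos 16,17,18,19,20,21,22,23,24,25,26,27,28,29,30,31): XOR of data positions = 0⊕0⊕0⊕0⊕1⊕1⊕1⊕0⊕1⊕0⊕0⊕1⊕0⊕0⊕0 = 1
Codeword: 1001000110100101000011101001000

1001000110100101000011101001000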